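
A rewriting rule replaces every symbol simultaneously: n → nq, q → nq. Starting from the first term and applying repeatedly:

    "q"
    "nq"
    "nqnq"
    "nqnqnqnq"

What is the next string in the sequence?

nqnqnqnqnqnqnqnq

Expanding nqnqnqnq: n→nq, q→nq, n→nq, q→nq, n→nq, q→nq, n→nq, q→nq. Concatenated: nq nq nq nq nq nq nq nq.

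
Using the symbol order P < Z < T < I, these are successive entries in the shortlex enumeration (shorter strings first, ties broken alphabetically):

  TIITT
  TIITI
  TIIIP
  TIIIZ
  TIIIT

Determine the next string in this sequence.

TIIII

Treat TIIIT as a base-4 numeral over the given alphabet and add one, carrying through any trailing I's.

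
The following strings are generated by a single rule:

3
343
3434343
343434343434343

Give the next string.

3434343434343434343434343434343

Every step duplicates the string with '4' between the halves.
One more doubling of 343434343434343 gives the answer.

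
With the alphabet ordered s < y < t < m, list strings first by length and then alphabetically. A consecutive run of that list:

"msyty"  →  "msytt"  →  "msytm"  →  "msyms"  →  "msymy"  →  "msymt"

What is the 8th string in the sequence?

mstss

Continuing the enumeration 2 steps past msymt: msymt → msymm → (answer).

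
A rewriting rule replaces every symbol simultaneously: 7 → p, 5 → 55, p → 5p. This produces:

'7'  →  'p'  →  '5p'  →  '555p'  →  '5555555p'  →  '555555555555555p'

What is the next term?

Applying the rule to each of the 16 symbols of 555555555555555p gives the pieces 55 55 55 55 55 55 55 55 55 55 55 55 55 55 55 5p, which concatenate to the answer.

5555555555555555555555555555555p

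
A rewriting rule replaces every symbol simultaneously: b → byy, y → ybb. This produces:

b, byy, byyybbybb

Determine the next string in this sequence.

Expanding byyybbybb: b→byy, y→ybb, y→ybb, y→ybb, b→byy, b→byy, y→ybb, b→byy, b→byy. Concatenated: byy ybb ybb ybb byy byy ybb byy byy.

byyybbybbybbbyybyyybbbyybyy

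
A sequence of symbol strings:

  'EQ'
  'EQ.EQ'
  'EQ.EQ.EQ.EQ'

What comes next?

Every step duplicates the string with '.' between the halves.
Doubling EQ.EQ.EQ.EQ with '.' between the halves:

EQ.EQ.EQ.EQ.EQ.EQ.EQ.EQ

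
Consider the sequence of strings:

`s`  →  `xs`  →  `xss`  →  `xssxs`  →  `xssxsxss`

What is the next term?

xssxsxssxssxs

Each term (from the third on) is the previous term followed by the one before it: term 3 = xs·s = xss.
So term 6 is xssxsxss·xssxs.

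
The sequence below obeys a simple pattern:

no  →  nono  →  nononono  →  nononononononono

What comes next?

s(k+1) = s(k)·s(k) — each term doubles the last.
Doubling nononononononono:

nononononononononononononononono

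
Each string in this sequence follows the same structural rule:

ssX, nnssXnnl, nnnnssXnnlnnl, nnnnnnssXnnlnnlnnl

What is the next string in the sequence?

nnnnnnnnssXnnlnnlnnlnnl

Every step adds nn to the front and nnl to the end of the previous string.
So the next term is nn·nnnnnnssXnnlnnlnnl·nnl.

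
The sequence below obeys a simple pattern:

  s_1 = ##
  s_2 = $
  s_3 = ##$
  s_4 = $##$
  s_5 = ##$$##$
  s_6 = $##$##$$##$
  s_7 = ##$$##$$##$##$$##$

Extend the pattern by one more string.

This is a Fibonacci-style word recurrence s(k) = s(k−2)·s(k−1): e.g. ##·$ = ##$.
Continuing: $##$##$$##$ · ##$$##$$##$##$$##$ gives term 8.

$##$##$$##$##$$##$$##$##$$##$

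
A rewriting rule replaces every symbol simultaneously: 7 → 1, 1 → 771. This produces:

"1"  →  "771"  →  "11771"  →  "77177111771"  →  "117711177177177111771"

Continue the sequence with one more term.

Applying the rule to each of the 21 symbols of 117711177177177111771 gives the pieces 771 771 1 1 771 771 771 1 1 771 1 1 771 1 1 771 771 771 1 1 771, which concatenate to the answer.

7717711177177177111771117711177177177111771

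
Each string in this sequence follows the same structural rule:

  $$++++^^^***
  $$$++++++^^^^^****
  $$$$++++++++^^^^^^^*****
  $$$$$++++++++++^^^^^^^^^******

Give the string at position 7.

The n-th term is n+1 $'s then 2n+2 +'s then 2n+1 ^'s then n+2 *'s (n = 1, 2, …).
For term 7, n = 7, so the run lengths are 8, 16, 15, 9.

$$$$$$$$++++++++++++++++^^^^^^^^^^^^^^^*********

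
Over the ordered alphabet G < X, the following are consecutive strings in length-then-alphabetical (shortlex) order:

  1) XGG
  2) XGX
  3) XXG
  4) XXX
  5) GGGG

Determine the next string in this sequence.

GGGX

Treat GGGG as a base-2 numeral over the given alphabet and add one, carrying through any trailing X's.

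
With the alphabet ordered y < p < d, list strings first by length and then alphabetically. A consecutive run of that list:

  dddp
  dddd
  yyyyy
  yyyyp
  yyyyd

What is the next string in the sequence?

The successor of yyyyd increments the rightmost position that isn't already d and resets every position after it to y.

yyypy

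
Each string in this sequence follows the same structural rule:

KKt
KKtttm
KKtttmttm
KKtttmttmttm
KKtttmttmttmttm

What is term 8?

The strings grow by a fixed suffix ttm each time.
From KKtttmttmttmttm, 3 further steps: KKtttmttmttmttm → KKtttmttmttmttmttm → KKtttmttmttmttmttmttm → (answer).

KKtttmttmttmttmttmttmttm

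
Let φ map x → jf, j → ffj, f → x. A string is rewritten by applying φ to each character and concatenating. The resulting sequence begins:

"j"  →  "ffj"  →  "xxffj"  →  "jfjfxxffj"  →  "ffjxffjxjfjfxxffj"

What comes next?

Replace each of the 17 characters of ffjxffjxjfjfxxffj in place — x x ffj jf x x ffj jf ffj x ffj x jf jf x x ffj — and concatenate.

xxffjjfxxffjjfffjxffjxjfjfxxffj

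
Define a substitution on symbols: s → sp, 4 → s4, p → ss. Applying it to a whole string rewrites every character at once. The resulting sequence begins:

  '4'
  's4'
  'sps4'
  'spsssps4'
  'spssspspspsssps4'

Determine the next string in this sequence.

φ(spssspspspsssps4) expands symbol-by-symbol to sp ss sp sp sp ss sp ss sp ss sp sp sp ss sp s4; joining the 16 pieces gives the next term.

spssspspspssspssspssspspspsssps4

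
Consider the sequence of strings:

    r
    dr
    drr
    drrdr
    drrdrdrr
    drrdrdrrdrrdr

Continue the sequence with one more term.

drrdrdrrdrrdrdrrdrdrr

Each term (from the third on) is the previous term followed by the one before it: term 3 = dr·r = drr.
Continuing: drrdrdrrdrrdr · drrdrdrr gives term 7.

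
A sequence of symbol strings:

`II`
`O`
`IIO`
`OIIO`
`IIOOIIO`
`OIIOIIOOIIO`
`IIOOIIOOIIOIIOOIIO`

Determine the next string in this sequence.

OIIOIIOOIIOIIOOIIOOIIOIIOOIIO

From term 3 onward, concatenate the second-to-last term with the last: II·O = IIO, O·IIO = OIIO, …
Continuing: OIIOIIOOIIO · IIOOIIOOIIOIIOOIIO gives term 8.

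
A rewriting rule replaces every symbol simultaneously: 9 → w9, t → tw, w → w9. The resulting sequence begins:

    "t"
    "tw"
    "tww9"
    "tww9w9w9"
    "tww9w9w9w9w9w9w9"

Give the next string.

Applying the rule to each of the 16 symbols of tww9w9w9w9w9w9w9 gives the pieces tw w9 w9 w9 w9 w9 w9 w9 w9 w9 w9 w9 w9 w9 w9 w9, which concatenate to the answer.

tww9w9w9w9w9w9w9w9w9w9w9w9w9w9w9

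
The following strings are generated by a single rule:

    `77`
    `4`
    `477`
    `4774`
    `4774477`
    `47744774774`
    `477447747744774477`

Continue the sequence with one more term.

From term 3 onward, concatenate the last term with the second-to-last: 4·77 = 477, 477·4 = 4774, …
The next term joins 477447747744774477 and 47744774774.

47744774774477447747744774774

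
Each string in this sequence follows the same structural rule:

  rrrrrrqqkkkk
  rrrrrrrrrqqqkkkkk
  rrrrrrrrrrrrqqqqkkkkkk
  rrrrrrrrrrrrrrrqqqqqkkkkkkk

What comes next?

rrrrrrrrrrrrrrrrrrqqqqqqkkkkkkkk

Each string has the form r^{3n} q^{n} k^{n+2}, where the shown terms are n = 2, 3, 4, 5.
For the next term, n = 6, so the run lengths are 18, 6, 8.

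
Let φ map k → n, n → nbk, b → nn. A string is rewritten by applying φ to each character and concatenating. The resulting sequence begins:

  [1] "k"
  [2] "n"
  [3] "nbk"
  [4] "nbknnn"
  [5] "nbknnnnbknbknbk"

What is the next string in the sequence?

nbknnnnbknbknbknbknnnnbknnnnbknnn

Replace each of the 15 characters of nbknnnnbknbknbk in place — nbk nn n nbk nbk nbk nbk nn n nbk nn n nbk nn n — and concatenate.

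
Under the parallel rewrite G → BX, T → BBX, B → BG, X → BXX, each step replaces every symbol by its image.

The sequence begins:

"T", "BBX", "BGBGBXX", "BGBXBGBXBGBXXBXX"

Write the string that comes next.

Applying the rule to each of the 16 symbols of BGBXBGBXBGBXXBXX gives the pieces BG BX BG BXX BG BX BG BXX BG BX BG BXX BXX BG BXX BXX, which concatenate to the answer.

BGBXBGBXXBGBXBGBXXBGBXBGBXXBXXBGBXXBXX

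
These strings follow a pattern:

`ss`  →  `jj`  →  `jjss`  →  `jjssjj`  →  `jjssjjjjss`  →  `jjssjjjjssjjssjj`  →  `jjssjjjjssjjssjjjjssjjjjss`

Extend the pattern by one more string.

jjssjjjjssjjssjjjjssjjjjssjjssjjjjssjjssjj

Each term (from the third on) is the previous term followed by the one before it: term 3 = jj·ss = jjss.
So term 8 is jjssjjjjssjjssjjjjssjjjjss·jjssjjjjssjjssjj.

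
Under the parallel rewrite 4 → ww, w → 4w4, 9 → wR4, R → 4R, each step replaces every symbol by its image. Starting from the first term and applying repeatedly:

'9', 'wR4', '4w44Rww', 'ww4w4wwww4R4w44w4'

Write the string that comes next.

φ(ww4w4wwww4R4w44w4) expands symbol-by-symbol to 4w4 4w4 ww 4w4 ww 4w4 4w4 4w4 4w4 ww 4R ww 4w4 ww ww 4w4 ww; joining the 17 pieces gives the next term.

4w44w4ww4w4ww4w44w44w44w4ww4Rww4w4wwww4w4ww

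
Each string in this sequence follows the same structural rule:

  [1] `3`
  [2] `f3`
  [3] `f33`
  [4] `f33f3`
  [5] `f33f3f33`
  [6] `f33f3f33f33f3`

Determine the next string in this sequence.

From term 3 onward, concatenate the last term with the second-to-last: f3·3 = f33, f33·f3 = f33f3, …
The next term joins f33f3f33f33f3 and f33f3f33.

f33f3f33f33f3f33f3f33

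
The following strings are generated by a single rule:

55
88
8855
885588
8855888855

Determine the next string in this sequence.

This is a Fibonacci-style word recurrence s(k) = s(k−1)·s(k−2): e.g. 88·55 = 8855.
The next term joins 8855888855 and 885588.

8855888855885588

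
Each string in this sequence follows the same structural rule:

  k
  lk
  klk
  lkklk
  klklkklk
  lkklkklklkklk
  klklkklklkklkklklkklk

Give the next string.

This is a Fibonacci-style word recurrence s(k) = s(k−2)·s(k−1): e.g. k·lk = klk.
Continuing: lkklkklklkklk · klklkklklkklkklklkklk gives term 8.

lkklkklklkklkklklkklklkklkklklkklk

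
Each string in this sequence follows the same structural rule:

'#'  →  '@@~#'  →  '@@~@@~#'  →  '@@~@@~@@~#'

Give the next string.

@@~@@~@@~@@~#

Each term is the previous one with @@~ prepended.
One more step from @@~@@~@@~# gives the answer.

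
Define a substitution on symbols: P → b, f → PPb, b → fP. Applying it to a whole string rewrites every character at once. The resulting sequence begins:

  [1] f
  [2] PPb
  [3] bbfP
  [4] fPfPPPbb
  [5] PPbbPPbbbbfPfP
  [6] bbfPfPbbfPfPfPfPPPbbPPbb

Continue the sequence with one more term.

Rewriting the 24 symbols of bbfPfPbbfPfPfPfPPPbbPPbb one by one yields fP fP PPb b PPb b fP fP PPb b PPb b PPb b PPb b b b fP fP b b fP fP; concatenated:

fPfPPPbbPPbbfPfPPPbbPPbbPPbbPPbbbbfPfPbbfPfP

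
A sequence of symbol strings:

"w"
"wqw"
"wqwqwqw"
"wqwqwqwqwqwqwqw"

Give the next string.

Each string is two copies of the previous one joined by 'q'.
Doubling wqwqwqwqwqwqwqw with 'q' between the halves:

wqwqwqwqwqwqwqwqwqwqwqwqwqwqwqw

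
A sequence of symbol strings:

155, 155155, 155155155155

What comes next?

Each string is two copies of the previous one concatenated.
One more doubling of 155155155155 gives the answer.

155155155155155155155155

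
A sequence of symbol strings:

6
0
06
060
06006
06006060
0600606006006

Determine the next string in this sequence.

This is a Fibonacci-style word recurrence s(k) = s(k−1)·s(k−2): e.g. 0·6 = 06.
The next term joins 0600606006006 and 06006060.

060060600600606006060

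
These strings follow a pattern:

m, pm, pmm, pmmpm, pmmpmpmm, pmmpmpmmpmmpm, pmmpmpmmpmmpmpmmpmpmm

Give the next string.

From term 3 onward, concatenate the last term with the second-to-last: pm·m = pmm, pmm·pm = pmmpm, …
So term 8 is pmmpmpmmpmmpmpmmpmpmm·pmmpmpmmpmmpm.

pmmpmpmmpmmpmpmmpmpmmpmmpmpmmpmmpm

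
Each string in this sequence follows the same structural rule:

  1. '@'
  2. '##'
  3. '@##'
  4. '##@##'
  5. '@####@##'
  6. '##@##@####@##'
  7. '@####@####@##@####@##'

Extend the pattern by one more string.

Each term (from the third on) is the two preceding terms concatenated in order: term 3 = @·## = @##.
So term 8 is ##@##@####@##·@####@####@##@####@##.

##@##@####@##@####@####@##@####@##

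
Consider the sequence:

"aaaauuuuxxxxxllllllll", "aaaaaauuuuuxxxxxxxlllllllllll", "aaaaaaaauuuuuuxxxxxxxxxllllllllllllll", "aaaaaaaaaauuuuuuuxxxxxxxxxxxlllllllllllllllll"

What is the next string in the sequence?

aaaaaaaaaaaauuuuuuuuxxxxxxxxxxxxxllllllllllllllllllll

Reading off run lengths: a runs 4, 6, 8, 10; u runs 4, 5, 6, 7; x runs 5, 7, 9, 11; l runs 8, 11, 14, 17 — each is linear in n, where the shown terms are n = 2, 3, 4, 5.
At n = 6 the blocks have lengths 12, 8, 13, 20.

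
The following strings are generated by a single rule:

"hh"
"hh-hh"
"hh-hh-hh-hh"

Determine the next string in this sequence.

hh-hh-hh-hh-hh-hh-hh-hh

Every step duplicates the string with '-' between the halves.
So the next term is two copies of hh-hh-hh-hh with '-' between the halves.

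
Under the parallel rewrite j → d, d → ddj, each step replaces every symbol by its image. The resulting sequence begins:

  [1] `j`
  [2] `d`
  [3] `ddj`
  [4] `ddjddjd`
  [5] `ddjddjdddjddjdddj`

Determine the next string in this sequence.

Applying the rule to each of the 17 symbols of ddjddjdddjddjdddj gives the pieces ddj ddj d ddj ddj d ddj ddj ddj d ddj ddj d ddj ddj ddj d, which concatenate to the answer.

ddjddjdddjddjdddjddjddjdddjddjdddjddjddjd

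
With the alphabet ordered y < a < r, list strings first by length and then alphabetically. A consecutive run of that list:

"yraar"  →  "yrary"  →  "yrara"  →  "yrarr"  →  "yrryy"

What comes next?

yrrya

The successor of yrryy increments the rightmost position that isn't already r and resets every position after it to y.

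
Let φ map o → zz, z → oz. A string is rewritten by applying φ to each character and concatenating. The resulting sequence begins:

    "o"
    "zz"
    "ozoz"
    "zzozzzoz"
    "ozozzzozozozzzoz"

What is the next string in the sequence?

zzozzzozozozzzozzzozzzozozozzzoz

Applying the rule to each of the 16 symbols of ozozzzozozozzzoz gives the pieces zz oz zz oz oz oz zz oz zz oz zz oz oz oz zz oz, which concatenate to the answer.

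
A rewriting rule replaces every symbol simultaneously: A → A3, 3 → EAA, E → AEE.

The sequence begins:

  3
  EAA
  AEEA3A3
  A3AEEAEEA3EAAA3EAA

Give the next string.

Applying the rule to each of the 18 symbols of A3AEEAEEA3EAAA3EAA gives the pieces A3 EAA A3 AEE AEE A3 AEE AEE A3 EAA AEE A3 A3 A3 EAA AEE A3 A3, which concatenate to the answer.

A3EAAA3AEEAEEA3AEEAEEA3EAAAEEA3A3A3EAAAEEA3A3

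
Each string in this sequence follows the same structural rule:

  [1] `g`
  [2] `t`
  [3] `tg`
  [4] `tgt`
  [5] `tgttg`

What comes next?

tgttgtgt

This is a Fibonacci-style word recurrence s(k) = s(k−1)·s(k−2): e.g. t·g = tg.
So term 6 is tgttg·tgt.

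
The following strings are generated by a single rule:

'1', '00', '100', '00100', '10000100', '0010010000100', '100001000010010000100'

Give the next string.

0010010000100100001000010010000100

This is a Fibonacci-style word recurrence s(k) = s(k−2)·s(k−1): e.g. 1·00 = 100.
So term 8 is 0010010000100·100001000010010000100.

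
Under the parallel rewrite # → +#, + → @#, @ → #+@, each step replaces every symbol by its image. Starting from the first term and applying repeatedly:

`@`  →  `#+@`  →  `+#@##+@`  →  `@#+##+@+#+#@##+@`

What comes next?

Applying the rule to each of the 16 symbols of @#+##+@+#+#@##+@ gives the pieces #+@ +# @# +# +# @# #+@ @# +# @# +# #+@ +# +# @# #+@, which concatenate to the answer.

#+@+#@#+#+#@##+@@#+#@#+##+@+#+#@##+@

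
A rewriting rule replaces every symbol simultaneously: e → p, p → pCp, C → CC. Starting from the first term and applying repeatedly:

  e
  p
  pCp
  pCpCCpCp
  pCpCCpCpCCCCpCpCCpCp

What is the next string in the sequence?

pCpCCpCpCCCCpCpCCpCpCCCCCCCCpCpCCpCpCCCCpCpCCpCp

Applying the rule to each of the 20 symbols of pCpCCpCpCCCCpCpCCpCp gives the pieces pCp CC pCp CC CC pCp CC pCp CC CC CC CC pCp CC pCp CC CC pCp CC pCp, which concatenate to the answer.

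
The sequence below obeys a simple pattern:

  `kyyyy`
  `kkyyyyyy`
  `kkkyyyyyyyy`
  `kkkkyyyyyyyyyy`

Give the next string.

Reading off run lengths: k runs 1, 2, 3, 4; y runs 4, 6, 8, 10 — each is linear in n, where the shown terms are n = 2, 3, 4, 5.
For the next term, n = 6, so the run lengths are 5, 12.

kkkkkyyyyyyyyyyyy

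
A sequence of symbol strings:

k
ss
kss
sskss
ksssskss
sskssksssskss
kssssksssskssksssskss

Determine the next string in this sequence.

ssksskssssksskssssksssskssksssskss

This is a Fibonacci-style word recurrence s(k) = s(k−2)·s(k−1): e.g. k·ss = kss.
Continuing: sskssksssskss · kssssksssskssksssskss gives term 8.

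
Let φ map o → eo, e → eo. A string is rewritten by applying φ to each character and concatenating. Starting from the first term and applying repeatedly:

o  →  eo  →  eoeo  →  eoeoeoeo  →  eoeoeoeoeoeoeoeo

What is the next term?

Rewriting the 16 symbols of eoeoeoeoeoeoeoeo one by one yields eo eo eo eo eo eo eo eo eo eo eo eo eo eo eo eo; concatenated:

eoeoeoeoeoeoeoeoeoeoeoeoeoeoeoeo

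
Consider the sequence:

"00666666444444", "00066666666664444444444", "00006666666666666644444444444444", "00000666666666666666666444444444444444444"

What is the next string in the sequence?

The n-th term is n 0's then 4n-2 6's then 4n-2 4's, where the shown terms are n = 2, 3, 4, 5.
For the next term, n = 6, so the run lengths are 6, 22, 22.

00000066666666666666666666664444444444444444444444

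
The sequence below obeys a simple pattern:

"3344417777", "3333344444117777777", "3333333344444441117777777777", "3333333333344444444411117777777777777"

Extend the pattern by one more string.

Term n consists of 3n-1 3's, followed by 2n+1 4's, followed by n 1's, followed by 3n+1 7's (n = 1, 2, …).
For the next term, n = 5, so the run lengths are 14, 11, 5, 16.

3333333333333344444444444111117777777777777777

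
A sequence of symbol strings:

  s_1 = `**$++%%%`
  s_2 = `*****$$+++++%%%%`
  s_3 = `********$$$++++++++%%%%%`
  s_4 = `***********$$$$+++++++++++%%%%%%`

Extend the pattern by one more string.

The n-th term is 3n-1 *'s then n $'s then 3n-1 +'s then n+2 %'s (n = 1, 2, …).
Setting n = 5 gives 14, 5, 14, 7 characters in each block.

**************$$$$$++++++++++++++%%%%%%%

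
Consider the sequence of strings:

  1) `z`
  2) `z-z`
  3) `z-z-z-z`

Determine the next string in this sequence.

s(k+1) = s(k)·-·s(k) — each term doubles the last with '-' between the halves.
Doubling z-z-z-z with '-' between the halves:

z-z-z-z-z-z-z-z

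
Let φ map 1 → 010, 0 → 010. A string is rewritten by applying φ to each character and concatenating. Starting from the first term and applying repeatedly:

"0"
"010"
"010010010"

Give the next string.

010010010010010010010010010

Rewriting each symbol of 010010010: 0→010, 1→010, 0→010, 0→010, 1→010, 0→010, 0→010, 1→010, 0→010, which concatenates to 010 010 010 010 010 010 010 010 010.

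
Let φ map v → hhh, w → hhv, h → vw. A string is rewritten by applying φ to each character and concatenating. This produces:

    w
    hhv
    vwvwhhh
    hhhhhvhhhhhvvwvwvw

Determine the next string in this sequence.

vwvwvwvwvwhhhvwvwvwvwvwhhhhhhhhvhhhhhvhhhhhv

Applying the rule to each of the 18 symbols of hhhhhvhhhhhvvwvwvw gives the pieces vw vw vw vw vw hhh vw vw vw vw vw hhh hhh hhv hhh hhv hhh hhv, which concatenate to the answer.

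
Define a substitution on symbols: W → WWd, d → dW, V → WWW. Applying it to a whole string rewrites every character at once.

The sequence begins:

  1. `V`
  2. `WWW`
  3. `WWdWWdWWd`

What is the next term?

WWdWWddWWWdWWddWWWdWWddW

Rewriting each symbol of WWdWWdWWd: W→WWd, W→WWd, d→dW, W→WWd, W→WWd, d→dW, W→WWd, W→WWd, d→dW, which concatenates to WWd WWd dW WWd WWd dW WWd WWd dW.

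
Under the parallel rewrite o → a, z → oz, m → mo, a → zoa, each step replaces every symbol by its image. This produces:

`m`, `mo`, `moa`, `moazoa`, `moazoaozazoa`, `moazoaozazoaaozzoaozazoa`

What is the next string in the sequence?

Replace each of the 24 characters of moazoaozazoaaozzoaozazoa in place — mo a zoa oz a zoa a oz zoa oz a zoa zoa a oz oz a zoa a oz zoa oz a zoa — and concatenate.

moazoaozazoaaozzoaozazoazoaaozozazoaaozzoaozazoa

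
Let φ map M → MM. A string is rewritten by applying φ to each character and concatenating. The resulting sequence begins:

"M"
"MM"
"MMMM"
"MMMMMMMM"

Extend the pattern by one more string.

MMMMMMMMMMMMMMMM

Rewriting each symbol of MMMMMMMM: M→MM, M→MM, M→MM, M→MM, M→MM, M→MM, M→MM, M→MM, which concatenates to MM MM MM MM MM MM MM MM.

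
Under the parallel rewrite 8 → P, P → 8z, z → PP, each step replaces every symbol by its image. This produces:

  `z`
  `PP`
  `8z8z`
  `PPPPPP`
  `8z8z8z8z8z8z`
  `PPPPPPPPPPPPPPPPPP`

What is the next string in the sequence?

Rewriting the 18 symbols of PPPPPPPPPPPPPPPPPP one by one yields 8z 8z 8z 8z 8z 8z 8z 8z 8z 8z 8z 8z 8z 8z 8z 8z 8z 8z; concatenated:

8z8z8z8z8z8z8z8z8z8z8z8z8z8z8z8z8z8z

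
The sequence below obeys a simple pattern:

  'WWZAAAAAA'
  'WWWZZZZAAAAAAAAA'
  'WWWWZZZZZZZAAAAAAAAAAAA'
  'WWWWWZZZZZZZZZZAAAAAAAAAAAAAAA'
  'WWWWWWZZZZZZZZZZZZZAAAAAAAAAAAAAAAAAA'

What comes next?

Reading off run lengths: W runs 2, 3, 4, 5, 6; Z runs 1, 4, 7, 10, 13; A runs 6, 9, 12, 15, 18 — each is linear in n (n = 1, 2, …).
For the next term, n = 6, so the run lengths are 7, 16, 21.

WWWWWWWZZZZZZZZZZZZZZZZAAAAAAAAAAAAAAAAAAAAA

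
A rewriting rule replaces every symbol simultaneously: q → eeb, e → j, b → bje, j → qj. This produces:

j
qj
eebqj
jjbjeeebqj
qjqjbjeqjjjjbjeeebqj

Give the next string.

φ(qjqjbjeqjjjjbjeeebqj) expands symbol-by-symbol to eeb qj eeb qj bje qj j eeb qj qj qj qj bje qj j j j bje eeb qj; joining the 20 pieces gives the next term.

eebqjeebqjbjeqjjeebqjqjqjqjbjeqjjjjbjeeebqj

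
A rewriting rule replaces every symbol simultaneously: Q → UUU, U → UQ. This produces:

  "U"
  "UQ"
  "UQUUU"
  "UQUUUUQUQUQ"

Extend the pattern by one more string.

UQUUUUQUQUQUQUUUUQUUUUQUUU

Apply φ to UQUUUUQUQUQ symbol by symbol: U→UQ, Q→UUU, U→UQ, U→UQ, U→UQ, U→UQ, Q→UUU, U→UQ, Q→UUU, U→UQ, Q→UUU; joined: UQ UUU UQ UQ UQ UQ UUU UQ UUU UQ UUU.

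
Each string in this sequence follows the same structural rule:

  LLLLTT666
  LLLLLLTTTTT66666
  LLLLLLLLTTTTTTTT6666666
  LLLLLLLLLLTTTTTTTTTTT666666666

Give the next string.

LLLLLLLLLLLLTTTTTTTTTTTTTT66666666666

The n-th term is 2n+2 L's then 3n-1 T's then 2n+1 6's (n = 1, 2, …).
At n = 5 the blocks have lengths 12, 14, 11.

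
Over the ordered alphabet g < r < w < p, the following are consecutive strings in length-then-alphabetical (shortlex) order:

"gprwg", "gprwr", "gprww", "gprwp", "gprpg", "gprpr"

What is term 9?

gpwgg

Advancing 3 positions from gprpr through gprpr → gprpw → gprpp reaches term 9.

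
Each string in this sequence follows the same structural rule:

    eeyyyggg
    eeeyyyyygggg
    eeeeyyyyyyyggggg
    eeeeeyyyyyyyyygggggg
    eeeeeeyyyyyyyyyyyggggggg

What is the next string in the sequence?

eeeeeeeyyyyyyyyyyyyygggggggg

The n-th term is n e's then 2n-1 y's then n+1 g's, where the shown terms are n = 2, 3, 4, 5, 6.
Setting n = 7 gives 7, 13, 8 characters in each block.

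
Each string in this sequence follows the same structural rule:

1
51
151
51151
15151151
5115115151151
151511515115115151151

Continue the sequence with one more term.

5115115151151151511515115115151151

This is a Fibonacci-style word recurrence s(k) = s(k−2)·s(k−1): e.g. 1·51 = 151.
So term 8 is 5115115151151·151511515115115151151.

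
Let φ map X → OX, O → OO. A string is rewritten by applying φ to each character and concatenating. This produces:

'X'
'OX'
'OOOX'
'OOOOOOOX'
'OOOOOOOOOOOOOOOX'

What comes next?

OOOOOOOOOOOOOOOOOOOOOOOOOOOOOOOX

Applying the rule to each of the 16 symbols of OOOOOOOOOOOOOOOX gives the pieces OO OO OO OO OO OO OO OO OO OO OO OO OO OO OO OX, which concatenate to the answer.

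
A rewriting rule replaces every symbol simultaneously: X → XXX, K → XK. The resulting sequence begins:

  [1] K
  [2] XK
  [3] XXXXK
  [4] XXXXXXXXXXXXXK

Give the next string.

XXXXXXXXXXXXXXXXXXXXXXXXXXXXXXXXXXXXXXXXK

Replace each of the 14 characters of XXXXXXXXXXXXXK in place — XXX XXX XXX XXX XXX XXX XXX XXX XXX XXX XXX XXX XXX XK — and concatenate.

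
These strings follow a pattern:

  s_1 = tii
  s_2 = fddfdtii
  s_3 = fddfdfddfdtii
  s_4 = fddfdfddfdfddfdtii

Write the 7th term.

The strings grow by a fixed prefix fddfd each time.
From fddfdfddfdfddfdtii, 3 further steps: fddfdfddfdfddfdtii → fddfdfddfdfddfdfddfdtii → fddfdfddfdfddfdfddfdfddfdtii → (answer).

fddfdfddfdfddfdfddfdfddfdfddfdtii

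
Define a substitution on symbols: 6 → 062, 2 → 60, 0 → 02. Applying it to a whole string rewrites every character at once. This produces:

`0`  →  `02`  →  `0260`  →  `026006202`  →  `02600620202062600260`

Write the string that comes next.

026006202020626002600260020626006202026006202

φ(02600620202062600260) expands symbol-by-symbol to 02 60 062 02 02 062 60 02 60 02 60 02 062 60 062 02 02 60 062 02; joining the 20 pieces gives the next term.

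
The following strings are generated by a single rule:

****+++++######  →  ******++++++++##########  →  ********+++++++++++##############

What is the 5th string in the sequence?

Each string has the form *^{2n+2} +^{3n+2} #^{4n+2} (n = 1, 2, …).
For term 5, n = 5, so the run lengths are 12, 17, 22.

************+++++++++++++++++######################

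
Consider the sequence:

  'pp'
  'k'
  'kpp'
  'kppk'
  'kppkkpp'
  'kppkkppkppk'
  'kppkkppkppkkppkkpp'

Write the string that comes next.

kppkkppkppkkppkkppkppkkppkppk

From term 3 onward, concatenate the last term with the second-to-last: k·pp = kpp, kpp·k = kppk, …
The next term joins kppkkppkppkkppkkpp and kppkkppkppk.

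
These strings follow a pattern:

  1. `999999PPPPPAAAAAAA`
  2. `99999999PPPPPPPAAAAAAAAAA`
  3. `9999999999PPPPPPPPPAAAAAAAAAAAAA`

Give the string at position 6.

Term n consists of 2n+2 9's, followed by 2n+1 P's, followed by 3n+1 A's, where the shown terms are n = 2, 3, 4.
Setting n = 7 gives 16, 15, 22 characters in each block.

9999999999999999PPPPPPPPPPPPPPPAAAAAAAAAAAAAAAAAAAAAA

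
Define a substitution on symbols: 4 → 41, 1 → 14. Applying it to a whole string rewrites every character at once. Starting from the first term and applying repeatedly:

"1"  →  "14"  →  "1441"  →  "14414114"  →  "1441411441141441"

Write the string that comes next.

14414114411414414114144114414114

Replace each of the 16 characters of 1441411441141441 in place — 14 41 41 14 41 14 14 41 41 14 14 41 14 41 41 14 — and concatenate.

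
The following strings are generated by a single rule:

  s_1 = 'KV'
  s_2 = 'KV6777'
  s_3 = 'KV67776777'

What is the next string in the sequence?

Every step adds 6777 to the end: s(k+1) = s(k)·6777.
Applying this once more to KV67776777:

KV677767776777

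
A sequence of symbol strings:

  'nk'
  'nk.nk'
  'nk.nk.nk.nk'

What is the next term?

s(k+1) = s(k)·.·s(k) — each term doubles the last with '.' between the halves.
Doubling nk.nk.nk.nk with '.' between the halves:

nk.nk.nk.nk.nk.nk.nk.nk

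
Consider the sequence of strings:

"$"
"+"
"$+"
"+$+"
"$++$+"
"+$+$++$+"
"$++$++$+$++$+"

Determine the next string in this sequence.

+$+$++$+$++$++$+$++$+

Each term (from the third on) is the two preceding terms concatenated in order: term 3 = $·+ = $+.
The next term joins +$+$++$+ and $++$++$+$++$+.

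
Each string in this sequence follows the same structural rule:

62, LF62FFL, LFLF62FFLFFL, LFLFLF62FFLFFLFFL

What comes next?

LFLFLFLF62FFLFFLFFLFFL

s(k+1) = LF·s(k)·FFL, so each term gains LF as a prefix and FFL as a suffix.
One more step from LFLFLF62FFLFFLFFL gives the answer.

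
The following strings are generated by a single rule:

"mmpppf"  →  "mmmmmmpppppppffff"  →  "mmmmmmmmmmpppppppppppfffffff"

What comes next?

Reading off run lengths: m runs 2, 6, 10; p runs 3, 7, 11; f runs 1, 4, 7 — each is linear in n (n = 1, 2, …).
At n = 4 the blocks have lengths 14, 15, 10.

mmmmmmmmmmmmmmpppppppppppppppffffffffff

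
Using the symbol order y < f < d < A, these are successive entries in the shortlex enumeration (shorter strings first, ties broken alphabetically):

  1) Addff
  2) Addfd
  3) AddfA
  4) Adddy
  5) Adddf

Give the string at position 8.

Stepping forward 3 times from Adddf: Adddf → Adddd → AdddA, then the target.

AddAy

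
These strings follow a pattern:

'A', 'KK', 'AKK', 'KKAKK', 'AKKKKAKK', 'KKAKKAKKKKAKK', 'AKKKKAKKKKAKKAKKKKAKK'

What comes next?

KKAKKAKKKKAKKAKKKKAKKKKAKKAKKKKAKK

This is a Fibonacci-style word recurrence s(k) = s(k−2)·s(k−1): e.g. A·KK = AKK.
Continuing: KKAKKAKKKKAKK · AKKKKAKKKKAKKAKKKKAKK gives term 8.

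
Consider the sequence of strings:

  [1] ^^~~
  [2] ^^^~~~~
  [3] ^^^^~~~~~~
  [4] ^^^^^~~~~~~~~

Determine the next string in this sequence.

^^^^^^~~~~~~~~~~

Each string has the form ^^{n+1} ~^{2n} (n = 1, 2, …).
For the next term, n = 5, so the run lengths are 6, 10.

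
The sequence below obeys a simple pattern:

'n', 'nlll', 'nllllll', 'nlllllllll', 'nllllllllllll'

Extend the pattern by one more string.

nlllllllllllllll

The strings grow by a fixed suffix lll each time.
So the next term is nllllllllllll·lll.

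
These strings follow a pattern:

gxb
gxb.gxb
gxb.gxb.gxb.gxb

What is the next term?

s(k+1) = s(k)·.·s(k) — each term doubles the last with '.' between the halves.
Doubling gxb.gxb.gxb.gxb with '.' between the halves:

gxb.gxb.gxb.gxb.gxb.gxb.gxb.gxb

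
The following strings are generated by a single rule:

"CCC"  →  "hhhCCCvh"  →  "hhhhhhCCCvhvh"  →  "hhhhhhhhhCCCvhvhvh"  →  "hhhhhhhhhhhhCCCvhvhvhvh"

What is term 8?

Every step adds hhh to the front and vh to the end of the previous string.
From hhhhhhhhhhhhCCCvhvhvhvh, 3 further steps: hhhhhhhhhhhhCCCvhvhvhvh → hhhhhhhhhhhhhhhCCCvhvhvhvhvh → hhhhhhhhhhhhhhhhhhCCCvhvhvhvhvhvh → (answer).

hhhhhhhhhhhhhhhhhhhhhCCCvhvhvhvhvhvhvh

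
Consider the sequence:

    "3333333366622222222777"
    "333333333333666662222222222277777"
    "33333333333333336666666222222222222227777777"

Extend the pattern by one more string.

Reading off run lengths: 3 runs 8, 12, 16; 6 runs 3, 5, 7; 2 runs 8, 11, 14; 7 runs 3, 5, 7 — each is linear in n, where the shown terms are n = 2, 3, 4.
Setting n = 5 gives 20, 9, 17, 9 characters in each block.

3333333333333333333366666666622222222222222222777777777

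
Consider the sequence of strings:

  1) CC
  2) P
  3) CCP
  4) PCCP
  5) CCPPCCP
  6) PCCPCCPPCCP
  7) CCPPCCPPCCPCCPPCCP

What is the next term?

From term 3 onward, concatenate the second-to-last term with the last: CC·P = CCP, P·CCP = PCCP, …
Continuing: PCCPCCPPCCP · CCPPCCPPCCPCCPPCCP gives term 8.

PCCPCCPPCCPCCPPCCPPCCPCCPPCCP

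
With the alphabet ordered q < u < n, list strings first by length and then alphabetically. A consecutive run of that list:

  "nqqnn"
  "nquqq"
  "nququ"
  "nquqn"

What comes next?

The successor of nquqn increments the rightmost position that isn't already n and resets every position after it to q.

nquuq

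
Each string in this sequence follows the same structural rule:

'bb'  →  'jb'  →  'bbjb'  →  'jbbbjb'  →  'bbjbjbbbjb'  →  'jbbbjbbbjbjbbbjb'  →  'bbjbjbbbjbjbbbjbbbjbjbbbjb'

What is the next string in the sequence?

jbbbjbbbjbjbbbjbbbjbjbbbjbjbbbjbbbjbjbbbjb

This is a Fibonacci-style word recurrence s(k) = s(k−2)·s(k−1): e.g. bb·jb = bbjb.
The next term joins jbbbjbbbjbjbbbjb and bbjbjbbbjbjbbbjbbbjbjbbbjb.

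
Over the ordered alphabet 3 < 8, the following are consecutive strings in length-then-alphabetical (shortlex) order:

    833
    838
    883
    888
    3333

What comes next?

Treat 3333 as a base-2 numeral over the given alphabet and add one, carrying through any trailing 8's.

3338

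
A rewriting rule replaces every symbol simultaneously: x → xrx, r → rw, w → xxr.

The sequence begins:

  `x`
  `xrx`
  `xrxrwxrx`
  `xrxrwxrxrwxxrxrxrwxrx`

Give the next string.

Rewriting the 21 symbols of xrxrwxrxrwxxrxrxrwxrx one by one yields xrx rw xrx rw xxr xrx rw xrx rw xxr xrx xrx rw xrx rw xrx rw xxr xrx rw xrx; concatenated:

xrxrwxrxrwxxrxrxrwxrxrwxxrxrxxrxrwxrxrwxrxrwxxrxrxrwxrx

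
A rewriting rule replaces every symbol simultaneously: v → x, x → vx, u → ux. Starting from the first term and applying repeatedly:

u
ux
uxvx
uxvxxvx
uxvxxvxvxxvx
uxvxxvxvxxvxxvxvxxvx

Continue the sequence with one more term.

Rewriting the 20 symbols of uxvxxvxvxxvxxvxvxxvx one by one yields ux vx x vx vx x vx x vx vx x vx vx x vx x vx vx x vx; concatenated:

uxvxxvxvxxvxxvxvxxvxvxxvxxvxvxxvx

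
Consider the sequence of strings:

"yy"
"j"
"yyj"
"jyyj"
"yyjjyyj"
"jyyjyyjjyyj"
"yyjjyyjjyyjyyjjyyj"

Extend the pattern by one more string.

jyyjyyjjyyjyyjjyyjjyyjyyjjyyj

From term 3 onward, concatenate the second-to-last term with the last: yy·j = yyj, j·yyj = jyyj, …
So term 8 is jyyjyyjjyyj·yyjjyyjjyyjyyjjyyj.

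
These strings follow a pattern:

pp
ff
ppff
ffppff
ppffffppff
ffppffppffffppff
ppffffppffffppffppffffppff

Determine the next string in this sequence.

This is a Fibonacci-style word recurrence s(k) = s(k−2)·s(k−1): e.g. pp·ff = ppff.
The next term joins ffppffppffffppff and ppffffppffffppffppffffppff.

ffppffppffffppffppffffppffffppffppffffppff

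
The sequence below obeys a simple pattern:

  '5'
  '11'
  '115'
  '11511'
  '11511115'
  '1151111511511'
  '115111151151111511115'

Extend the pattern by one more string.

From term 3 onward, concatenate the last term with the second-to-last: 11·5 = 115, 115·11 = 11511, …
Continuing: 115111151151111511115 · 1151111511511 gives term 8.

1151111511511115111151151111511511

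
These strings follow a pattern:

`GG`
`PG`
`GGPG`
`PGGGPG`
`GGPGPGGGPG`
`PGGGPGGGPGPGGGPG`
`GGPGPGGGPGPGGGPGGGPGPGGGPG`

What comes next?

PGGGPGGGPGPGGGPGGGPGPGGGPGPGGGPGGGPGPGGGPG

This is a Fibonacci-style word recurrence s(k) = s(k−2)·s(k−1): e.g. GG·PG = GGPG.
The next term joins PGGGPGGGPGPGGGPG and GGPGPGGGPGPGGGPGGGPGPGGGPG.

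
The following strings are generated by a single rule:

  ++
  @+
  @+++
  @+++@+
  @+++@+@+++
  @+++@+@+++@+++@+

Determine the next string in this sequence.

@+++@+@+++@+++@+@+++@+@+++

This is a Fibonacci-style word recurrence s(k) = s(k−1)·s(k−2): e.g. @+·++ = @+++.
Continuing: @+++@+@+++@+++@+ · @+++@+@+++ gives term 7.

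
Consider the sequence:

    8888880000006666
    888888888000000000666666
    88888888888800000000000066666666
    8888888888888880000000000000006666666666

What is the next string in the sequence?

Reading off run lengths: 8 runs 6, 9, 12, 15; 0 runs 6, 9, 12, 15; 6 runs 4, 6, 8, 10 — each is linear in n, where the shown terms are n = 2, 3, 4, 5.
At n = 6 the blocks have lengths 18, 18, 12.

888888888888888888000000000000000000666666666666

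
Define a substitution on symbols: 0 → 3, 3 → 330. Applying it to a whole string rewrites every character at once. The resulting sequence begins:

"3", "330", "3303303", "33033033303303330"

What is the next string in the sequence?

Rewriting the 17 symbols of 33033033303303330 one by one yields 330 330 3 330 330 3 330 330 330 3 330 330 3 330 330 330 3; concatenated:

33033033303303330330330333033033303303303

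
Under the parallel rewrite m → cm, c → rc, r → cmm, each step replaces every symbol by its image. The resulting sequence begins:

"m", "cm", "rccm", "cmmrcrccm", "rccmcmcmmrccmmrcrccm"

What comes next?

cmmrcrccmrccmrccmcmcmmrcrccmcmcmmrccmmrcrccm

φ(rccmcmcmmrccmmrcrccm) expands symbol-by-symbol to cmm rc rc cm rc cm rc cm cm cmm rc rc cm cm cmm rc cmm rc rc cm; joining the 20 pieces gives the next term.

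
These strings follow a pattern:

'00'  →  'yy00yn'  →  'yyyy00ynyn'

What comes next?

yyyyyy00ynynyn

s(k+1) = yy·s(k)·yn, so each term gains yy as a prefix and yn as a suffix.
So the next term is yy·yyyy00ynyn·yn.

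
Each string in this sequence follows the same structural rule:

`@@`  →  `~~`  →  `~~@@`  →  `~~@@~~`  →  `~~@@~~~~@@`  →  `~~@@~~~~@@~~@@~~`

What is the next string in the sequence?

Each term (from the third on) is the previous term followed by the one before it: term 3 = ~~·@@ = ~~@@.
The next term joins ~~@@~~~~@@~~@@~~ and ~~@@~~~~@@.

~~@@~~~~@@~~@@~~~~@@~~~~@@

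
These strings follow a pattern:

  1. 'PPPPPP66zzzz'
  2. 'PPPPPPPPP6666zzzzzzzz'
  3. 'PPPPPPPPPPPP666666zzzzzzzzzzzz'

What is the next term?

Term n consists of 3n+3 P's, followed by 2n 6's, followed by 4n z's (n = 1, 2, …).
For the next term, n = 4, so the run lengths are 15, 8, 16.

PPPPPPPPPPPPPPP66666666zzzzzzzzzzzzzzzz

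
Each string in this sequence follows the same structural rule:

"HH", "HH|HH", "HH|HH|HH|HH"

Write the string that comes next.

HH|HH|HH|HH|HH|HH|HH|HH

s(k+1) = s(k)·|·s(k) — each term doubles the last with '|' between the halves.
So the next term is two copies of HH|HH|HH|HH with '|' between the halves.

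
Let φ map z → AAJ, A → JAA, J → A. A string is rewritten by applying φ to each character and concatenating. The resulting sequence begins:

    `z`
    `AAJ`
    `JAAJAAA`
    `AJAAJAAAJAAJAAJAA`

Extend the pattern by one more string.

Replace each of the 17 characters of AJAAJAAAJAAJAAJAA in place — JAA A JAA JAA A JAA JAA JAA A JAA JAA A JAA JAA A JAA JAA — and concatenate.

JAAAJAAJAAAJAAJAAJAAAJAAJAAAJAAJAAAJAAJAA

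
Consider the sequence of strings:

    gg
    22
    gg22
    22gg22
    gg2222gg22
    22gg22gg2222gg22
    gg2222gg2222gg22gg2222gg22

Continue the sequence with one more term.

Each term (from the third on) is the two preceding terms concatenated in order: term 3 = gg·22 = gg22.
So term 8 is 22gg22gg2222gg22·gg2222gg2222gg22gg2222gg22.

22gg22gg2222gg22gg2222gg2222gg22gg2222gg22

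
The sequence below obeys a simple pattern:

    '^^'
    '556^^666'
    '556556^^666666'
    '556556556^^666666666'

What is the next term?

Each term wraps the previous one in 556 on the left and 666 on the right.
Applying this once more to 556556556^^666666666:

556556556556^^666666666666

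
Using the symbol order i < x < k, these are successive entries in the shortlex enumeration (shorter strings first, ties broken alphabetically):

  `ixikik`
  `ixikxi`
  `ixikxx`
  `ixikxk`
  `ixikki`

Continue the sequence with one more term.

ixikkx

Find the rightmost character of ixikki below k, bump it to the next letter, and reset everything to its right to i.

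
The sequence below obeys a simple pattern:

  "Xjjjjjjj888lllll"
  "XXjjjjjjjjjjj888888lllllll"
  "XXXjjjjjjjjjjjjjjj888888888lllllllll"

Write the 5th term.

XXXXXjjjjjjjjjjjjjjjjjjjjjjj888888888888888lllllllllllll

Each string has the form X^{n} j^{4n+3} 8^{3n} l^{2n+3} (n = 1, 2, …).
At n = 5 the blocks have lengths 5, 23, 15, 13.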